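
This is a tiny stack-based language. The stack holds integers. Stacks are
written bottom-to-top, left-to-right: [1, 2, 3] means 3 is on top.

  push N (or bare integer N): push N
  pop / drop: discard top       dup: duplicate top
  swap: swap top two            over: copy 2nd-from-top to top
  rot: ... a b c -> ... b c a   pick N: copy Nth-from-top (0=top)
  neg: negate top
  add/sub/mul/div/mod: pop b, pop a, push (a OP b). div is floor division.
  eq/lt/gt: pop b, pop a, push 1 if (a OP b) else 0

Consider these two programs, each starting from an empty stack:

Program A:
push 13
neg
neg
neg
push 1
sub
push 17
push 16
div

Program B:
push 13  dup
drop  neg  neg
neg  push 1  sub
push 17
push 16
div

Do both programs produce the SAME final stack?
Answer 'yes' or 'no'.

Answer: yes

Derivation:
Program A trace:
  After 'push 13': [13]
  After 'neg': [-13]
  After 'neg': [13]
  After 'neg': [-13]
  After 'push 1': [-13, 1]
  After 'sub': [-14]
  After 'push 17': [-14, 17]
  After 'push 16': [-14, 17, 16]
  After 'div': [-14, 1]
Program A final stack: [-14, 1]

Program B trace:
  After 'push 13': [13]
  After 'dup': [13, 13]
  After 'drop': [13]
  After 'neg': [-13]
  After 'neg': [13]
  After 'neg': [-13]
  After 'push 1': [-13, 1]
  After 'sub': [-14]
  After 'push 17': [-14, 17]
  After 'push 16': [-14, 17, 16]
  After 'div': [-14, 1]
Program B final stack: [-14, 1]
Same: yes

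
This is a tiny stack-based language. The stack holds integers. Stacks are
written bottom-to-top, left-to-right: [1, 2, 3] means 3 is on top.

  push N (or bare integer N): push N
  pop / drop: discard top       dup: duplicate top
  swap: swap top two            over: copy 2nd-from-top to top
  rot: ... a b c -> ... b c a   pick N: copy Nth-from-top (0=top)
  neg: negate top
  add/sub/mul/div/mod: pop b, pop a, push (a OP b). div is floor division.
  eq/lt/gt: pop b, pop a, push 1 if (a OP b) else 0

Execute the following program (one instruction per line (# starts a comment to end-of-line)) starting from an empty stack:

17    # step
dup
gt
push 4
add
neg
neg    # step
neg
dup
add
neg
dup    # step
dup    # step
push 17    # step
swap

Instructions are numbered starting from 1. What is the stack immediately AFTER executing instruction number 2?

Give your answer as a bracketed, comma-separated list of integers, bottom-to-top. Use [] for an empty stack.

Step 1 ('17'): [17]
Step 2 ('dup'): [17, 17]

Answer: [17, 17]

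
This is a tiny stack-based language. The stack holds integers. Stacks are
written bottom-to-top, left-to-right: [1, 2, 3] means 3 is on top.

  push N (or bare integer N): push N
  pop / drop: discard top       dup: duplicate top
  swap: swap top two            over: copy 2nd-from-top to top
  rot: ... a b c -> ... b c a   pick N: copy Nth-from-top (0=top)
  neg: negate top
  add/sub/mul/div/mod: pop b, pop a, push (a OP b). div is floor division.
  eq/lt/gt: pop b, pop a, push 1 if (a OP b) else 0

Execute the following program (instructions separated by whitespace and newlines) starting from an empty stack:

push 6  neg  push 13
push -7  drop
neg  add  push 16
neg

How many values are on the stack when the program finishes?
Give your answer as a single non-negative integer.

After 'push 6': stack = [6] (depth 1)
After 'neg': stack = [-6] (depth 1)
After 'push 13': stack = [-6, 13] (depth 2)
After 'push -7': stack = [-6, 13, -7] (depth 3)
After 'drop': stack = [-6, 13] (depth 2)
After 'neg': stack = [-6, -13] (depth 2)
After 'add': stack = [-19] (depth 1)
After 'push 16': stack = [-19, 16] (depth 2)
After 'neg': stack = [-19, -16] (depth 2)

Answer: 2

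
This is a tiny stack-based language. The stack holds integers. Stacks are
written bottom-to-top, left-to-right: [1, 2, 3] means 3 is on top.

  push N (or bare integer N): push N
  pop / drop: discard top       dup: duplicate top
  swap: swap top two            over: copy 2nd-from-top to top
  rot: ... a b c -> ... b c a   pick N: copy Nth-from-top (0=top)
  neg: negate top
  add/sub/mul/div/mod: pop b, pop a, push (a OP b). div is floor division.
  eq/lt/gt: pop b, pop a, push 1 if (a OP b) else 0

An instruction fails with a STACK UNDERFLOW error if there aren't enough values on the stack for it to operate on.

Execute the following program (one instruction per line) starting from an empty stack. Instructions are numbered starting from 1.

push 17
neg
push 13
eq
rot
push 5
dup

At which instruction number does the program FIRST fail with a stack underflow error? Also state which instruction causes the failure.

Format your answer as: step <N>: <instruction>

Answer: step 5: rot

Derivation:
Step 1 ('push 17'): stack = [17], depth = 1
Step 2 ('neg'): stack = [-17], depth = 1
Step 3 ('push 13'): stack = [-17, 13], depth = 2
Step 4 ('eq'): stack = [0], depth = 1
Step 5 ('rot'): needs 3 value(s) but depth is 1 — STACK UNDERFLOW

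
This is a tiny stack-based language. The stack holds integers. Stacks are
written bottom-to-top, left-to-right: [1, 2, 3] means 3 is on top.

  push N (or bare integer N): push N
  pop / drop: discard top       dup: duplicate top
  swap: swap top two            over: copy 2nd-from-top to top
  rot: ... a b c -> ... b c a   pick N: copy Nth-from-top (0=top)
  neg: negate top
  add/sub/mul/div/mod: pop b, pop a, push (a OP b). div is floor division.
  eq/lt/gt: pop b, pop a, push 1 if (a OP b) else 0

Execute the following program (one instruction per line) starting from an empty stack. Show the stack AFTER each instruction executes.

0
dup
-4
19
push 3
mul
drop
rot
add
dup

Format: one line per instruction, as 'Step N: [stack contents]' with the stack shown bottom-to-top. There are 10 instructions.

Step 1: [0]
Step 2: [0, 0]
Step 3: [0, 0, -4]
Step 4: [0, 0, -4, 19]
Step 5: [0, 0, -4, 19, 3]
Step 6: [0, 0, -4, 57]
Step 7: [0, 0, -4]
Step 8: [0, -4, 0]
Step 9: [0, -4]
Step 10: [0, -4, -4]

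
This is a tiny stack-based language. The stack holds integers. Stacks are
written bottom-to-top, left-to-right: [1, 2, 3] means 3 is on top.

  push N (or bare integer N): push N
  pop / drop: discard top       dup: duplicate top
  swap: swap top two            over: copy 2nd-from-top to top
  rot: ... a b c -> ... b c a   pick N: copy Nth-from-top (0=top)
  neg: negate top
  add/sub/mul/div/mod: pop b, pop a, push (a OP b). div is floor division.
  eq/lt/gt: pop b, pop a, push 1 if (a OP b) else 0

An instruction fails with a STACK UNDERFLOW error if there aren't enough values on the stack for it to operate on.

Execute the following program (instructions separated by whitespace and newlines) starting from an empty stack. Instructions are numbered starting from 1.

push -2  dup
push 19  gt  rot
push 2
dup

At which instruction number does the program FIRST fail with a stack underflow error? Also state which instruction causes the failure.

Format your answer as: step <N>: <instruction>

Step 1 ('push -2'): stack = [-2], depth = 1
Step 2 ('dup'): stack = [-2, -2], depth = 2
Step 3 ('push 19'): stack = [-2, -2, 19], depth = 3
Step 4 ('gt'): stack = [-2, 0], depth = 2
Step 5 ('rot'): needs 3 value(s) but depth is 2 — STACK UNDERFLOW

Answer: step 5: rot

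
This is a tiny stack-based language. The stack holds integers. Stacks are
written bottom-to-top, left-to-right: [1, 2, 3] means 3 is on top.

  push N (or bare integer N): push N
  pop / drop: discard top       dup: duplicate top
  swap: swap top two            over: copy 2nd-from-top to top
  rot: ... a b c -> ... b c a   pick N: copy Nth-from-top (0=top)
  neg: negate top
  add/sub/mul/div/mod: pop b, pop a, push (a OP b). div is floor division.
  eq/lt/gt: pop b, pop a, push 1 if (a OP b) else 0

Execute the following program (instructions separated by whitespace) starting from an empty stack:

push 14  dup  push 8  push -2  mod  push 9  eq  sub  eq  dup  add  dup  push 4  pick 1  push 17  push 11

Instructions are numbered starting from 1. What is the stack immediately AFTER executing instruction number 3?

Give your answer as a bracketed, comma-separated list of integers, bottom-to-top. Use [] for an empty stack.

Answer: [14, 14, 8]

Derivation:
Step 1 ('push 14'): [14]
Step 2 ('dup'): [14, 14]
Step 3 ('push 8'): [14, 14, 8]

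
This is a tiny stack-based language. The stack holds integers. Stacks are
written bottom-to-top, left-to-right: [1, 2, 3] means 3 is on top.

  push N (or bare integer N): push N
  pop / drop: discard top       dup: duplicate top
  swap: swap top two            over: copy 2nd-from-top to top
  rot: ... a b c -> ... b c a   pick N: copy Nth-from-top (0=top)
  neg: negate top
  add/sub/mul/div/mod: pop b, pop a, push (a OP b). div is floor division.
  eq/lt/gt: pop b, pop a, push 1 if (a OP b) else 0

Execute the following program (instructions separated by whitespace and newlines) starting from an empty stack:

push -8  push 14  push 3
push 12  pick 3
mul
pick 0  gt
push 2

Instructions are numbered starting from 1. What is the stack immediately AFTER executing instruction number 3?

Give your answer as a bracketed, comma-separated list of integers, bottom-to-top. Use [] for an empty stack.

Step 1 ('push -8'): [-8]
Step 2 ('push 14'): [-8, 14]
Step 3 ('push 3'): [-8, 14, 3]

Answer: [-8, 14, 3]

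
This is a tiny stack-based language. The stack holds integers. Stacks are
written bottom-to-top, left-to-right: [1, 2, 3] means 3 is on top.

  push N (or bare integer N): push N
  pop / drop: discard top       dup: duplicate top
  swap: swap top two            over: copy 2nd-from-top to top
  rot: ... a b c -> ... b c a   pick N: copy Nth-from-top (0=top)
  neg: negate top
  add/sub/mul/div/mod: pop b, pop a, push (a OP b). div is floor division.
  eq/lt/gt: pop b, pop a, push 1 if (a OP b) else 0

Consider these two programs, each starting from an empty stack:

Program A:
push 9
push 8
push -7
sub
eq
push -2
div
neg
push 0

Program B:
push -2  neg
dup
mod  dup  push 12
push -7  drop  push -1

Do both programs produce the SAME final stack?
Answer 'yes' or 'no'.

Answer: no

Derivation:
Program A trace:
  After 'push 9': [9]
  After 'push 8': [9, 8]
  After 'push -7': [9, 8, -7]
  After 'sub': [9, 15]
  After 'eq': [0]
  After 'push -2': [0, -2]
  After 'div': [0]
  After 'neg': [0]
  After 'push 0': [0, 0]
Program A final stack: [0, 0]

Program B trace:
  After 'push -2': [-2]
  After 'neg': [2]
  After 'dup': [2, 2]
  After 'mod': [0]
  After 'dup': [0, 0]
  After 'push 12': [0, 0, 12]
  After 'push -7': [0, 0, 12, -7]
  After 'drop': [0, 0, 12]
  After 'push -1': [0, 0, 12, -1]
Program B final stack: [0, 0, 12, -1]
Same: no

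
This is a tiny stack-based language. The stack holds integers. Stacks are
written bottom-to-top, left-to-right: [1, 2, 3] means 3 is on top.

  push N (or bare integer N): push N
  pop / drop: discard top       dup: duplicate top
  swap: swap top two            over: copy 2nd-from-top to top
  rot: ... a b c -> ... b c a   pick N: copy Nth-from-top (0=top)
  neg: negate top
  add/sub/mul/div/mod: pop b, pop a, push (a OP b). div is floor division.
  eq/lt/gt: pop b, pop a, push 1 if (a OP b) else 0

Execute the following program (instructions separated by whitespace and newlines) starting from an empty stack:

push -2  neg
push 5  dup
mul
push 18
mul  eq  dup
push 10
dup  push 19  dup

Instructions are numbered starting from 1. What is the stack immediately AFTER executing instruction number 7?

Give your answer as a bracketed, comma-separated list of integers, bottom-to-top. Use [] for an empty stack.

Answer: [2, 450]

Derivation:
Step 1 ('push -2'): [-2]
Step 2 ('neg'): [2]
Step 3 ('push 5'): [2, 5]
Step 4 ('dup'): [2, 5, 5]
Step 5 ('mul'): [2, 25]
Step 6 ('push 18'): [2, 25, 18]
Step 7 ('mul'): [2, 450]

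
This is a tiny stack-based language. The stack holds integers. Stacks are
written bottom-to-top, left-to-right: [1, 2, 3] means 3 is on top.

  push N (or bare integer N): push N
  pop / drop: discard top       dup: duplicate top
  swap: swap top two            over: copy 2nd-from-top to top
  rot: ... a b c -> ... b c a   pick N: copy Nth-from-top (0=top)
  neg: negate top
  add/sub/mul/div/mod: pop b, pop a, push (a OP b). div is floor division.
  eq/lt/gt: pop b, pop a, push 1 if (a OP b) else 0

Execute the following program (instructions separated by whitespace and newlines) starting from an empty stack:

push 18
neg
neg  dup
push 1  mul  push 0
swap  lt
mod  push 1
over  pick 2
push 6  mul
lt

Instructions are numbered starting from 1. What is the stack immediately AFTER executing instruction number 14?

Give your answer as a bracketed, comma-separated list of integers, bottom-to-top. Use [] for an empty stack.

Step 1 ('push 18'): [18]
Step 2 ('neg'): [-18]
Step 3 ('neg'): [18]
Step 4 ('dup'): [18, 18]
Step 5 ('push 1'): [18, 18, 1]
Step 6 ('mul'): [18, 18]
Step 7 ('push 0'): [18, 18, 0]
Step 8 ('swap'): [18, 0, 18]
Step 9 ('lt'): [18, 1]
Step 10 ('mod'): [0]
Step 11 ('push 1'): [0, 1]
Step 12 ('over'): [0, 1, 0]
Step 13 ('pick 2'): [0, 1, 0, 0]
Step 14 ('push 6'): [0, 1, 0, 0, 6]

Answer: [0, 1, 0, 0, 6]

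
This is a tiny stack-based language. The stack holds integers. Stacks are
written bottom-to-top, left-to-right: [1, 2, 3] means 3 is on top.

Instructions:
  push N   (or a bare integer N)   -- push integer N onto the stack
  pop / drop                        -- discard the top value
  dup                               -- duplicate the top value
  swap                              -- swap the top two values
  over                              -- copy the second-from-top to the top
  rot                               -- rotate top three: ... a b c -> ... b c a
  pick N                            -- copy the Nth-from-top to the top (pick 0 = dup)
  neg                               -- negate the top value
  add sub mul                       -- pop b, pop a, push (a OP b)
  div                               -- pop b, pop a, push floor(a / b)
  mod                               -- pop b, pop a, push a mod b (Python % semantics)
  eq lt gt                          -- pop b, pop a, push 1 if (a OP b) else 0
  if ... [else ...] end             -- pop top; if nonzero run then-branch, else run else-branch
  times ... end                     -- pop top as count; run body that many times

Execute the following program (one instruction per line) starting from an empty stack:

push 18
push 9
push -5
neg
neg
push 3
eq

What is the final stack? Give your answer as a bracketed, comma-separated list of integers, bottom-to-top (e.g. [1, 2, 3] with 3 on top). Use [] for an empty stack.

Answer: [18, 9, 0]

Derivation:
After 'push 18': [18]
After 'push 9': [18, 9]
After 'push -5': [18, 9, -5]
After 'neg': [18, 9, 5]
After 'neg': [18, 9, -5]
After 'push 3': [18, 9, -5, 3]
After 'eq': [18, 9, 0]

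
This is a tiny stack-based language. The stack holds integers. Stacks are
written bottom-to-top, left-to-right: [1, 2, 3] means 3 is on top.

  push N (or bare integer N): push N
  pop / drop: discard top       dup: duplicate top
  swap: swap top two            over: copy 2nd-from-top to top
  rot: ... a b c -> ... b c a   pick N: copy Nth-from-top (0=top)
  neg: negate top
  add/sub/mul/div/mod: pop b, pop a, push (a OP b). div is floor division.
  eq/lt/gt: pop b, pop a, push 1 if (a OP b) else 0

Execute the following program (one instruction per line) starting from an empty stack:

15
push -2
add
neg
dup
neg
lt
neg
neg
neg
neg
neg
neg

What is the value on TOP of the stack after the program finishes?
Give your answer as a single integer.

After 'push 15': [15]
After 'push -2': [15, -2]
After 'add': [13]
After 'neg': [-13]
After 'dup': [-13, -13]
After 'neg': [-13, 13]
After 'lt': [1]
After 'neg': [-1]
After 'neg': [1]
After 'neg': [-1]
After 'neg': [1]
After 'neg': [-1]
After 'neg': [1]

Answer: 1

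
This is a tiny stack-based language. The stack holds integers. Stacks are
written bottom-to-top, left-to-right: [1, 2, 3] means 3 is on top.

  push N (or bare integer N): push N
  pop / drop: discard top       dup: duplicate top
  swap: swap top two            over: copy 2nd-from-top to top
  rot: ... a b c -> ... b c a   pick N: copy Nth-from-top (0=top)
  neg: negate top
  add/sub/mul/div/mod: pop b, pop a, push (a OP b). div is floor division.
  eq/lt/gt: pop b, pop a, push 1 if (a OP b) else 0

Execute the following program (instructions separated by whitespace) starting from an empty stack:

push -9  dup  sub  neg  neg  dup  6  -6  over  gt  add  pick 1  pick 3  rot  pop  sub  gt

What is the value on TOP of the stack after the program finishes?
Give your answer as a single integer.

Answer: 0

Derivation:
After 'push -9': [-9]
After 'dup': [-9, -9]
After 'sub': [0]
After 'neg': [0]
After 'neg': [0]
After 'dup': [0, 0]
After 'push 6': [0, 0, 6]
After 'push -6': [0, 0, 6, -6]
After 'over': [0, 0, 6, -6, 6]
After 'gt': [0, 0, 6, 0]
After 'add': [0, 0, 6]
After 'pick 1': [0, 0, 6, 0]
After 'pick 3': [0, 0, 6, 0, 0]
After 'rot': [0, 0, 0, 0, 6]
After 'pop': [0, 0, 0, 0]
After 'sub': [0, 0, 0]
After 'gt': [0, 0]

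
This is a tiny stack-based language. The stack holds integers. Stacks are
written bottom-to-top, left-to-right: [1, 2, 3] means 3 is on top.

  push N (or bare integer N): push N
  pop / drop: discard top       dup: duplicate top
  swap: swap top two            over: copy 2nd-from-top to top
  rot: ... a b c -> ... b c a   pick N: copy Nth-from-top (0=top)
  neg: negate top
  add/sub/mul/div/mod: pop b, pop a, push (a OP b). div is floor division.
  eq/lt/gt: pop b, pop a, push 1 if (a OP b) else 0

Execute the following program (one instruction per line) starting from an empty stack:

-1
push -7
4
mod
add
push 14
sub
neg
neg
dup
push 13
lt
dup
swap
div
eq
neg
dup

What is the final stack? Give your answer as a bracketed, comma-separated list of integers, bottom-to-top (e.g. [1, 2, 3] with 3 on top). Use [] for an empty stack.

Answer: [0, 0]

Derivation:
After 'push -1': [-1]
After 'push -7': [-1, -7]
After 'push 4': [-1, -7, 4]
After 'mod': [-1, 1]
After 'add': [0]
After 'push 14': [0, 14]
After 'sub': [-14]
After 'neg': [14]
After 'neg': [-14]
After 'dup': [-14, -14]
After 'push 13': [-14, -14, 13]
After 'lt': [-14, 1]
After 'dup': [-14, 1, 1]
After 'swap': [-14, 1, 1]
After 'div': [-14, 1]
After 'eq': [0]
After 'neg': [0]
After 'dup': [0, 0]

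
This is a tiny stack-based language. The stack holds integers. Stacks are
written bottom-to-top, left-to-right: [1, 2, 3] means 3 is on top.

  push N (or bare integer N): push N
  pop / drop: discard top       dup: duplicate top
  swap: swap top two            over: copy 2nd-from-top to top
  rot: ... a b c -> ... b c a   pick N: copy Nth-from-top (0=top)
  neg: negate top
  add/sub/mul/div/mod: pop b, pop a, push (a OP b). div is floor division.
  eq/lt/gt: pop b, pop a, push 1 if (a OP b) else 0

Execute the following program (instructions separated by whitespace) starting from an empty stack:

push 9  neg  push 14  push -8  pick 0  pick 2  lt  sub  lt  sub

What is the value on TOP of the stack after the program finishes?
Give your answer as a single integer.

After 'push 9': [9]
After 'neg': [-9]
After 'push 14': [-9, 14]
After 'push -8': [-9, 14, -8]
After 'pick 0': [-9, 14, -8, -8]
After 'pick 2': [-9, 14, -8, -8, 14]
After 'lt': [-9, 14, -8, 1]
After 'sub': [-9, 14, -9]
After 'lt': [-9, 0]
After 'sub': [-9]

Answer: -9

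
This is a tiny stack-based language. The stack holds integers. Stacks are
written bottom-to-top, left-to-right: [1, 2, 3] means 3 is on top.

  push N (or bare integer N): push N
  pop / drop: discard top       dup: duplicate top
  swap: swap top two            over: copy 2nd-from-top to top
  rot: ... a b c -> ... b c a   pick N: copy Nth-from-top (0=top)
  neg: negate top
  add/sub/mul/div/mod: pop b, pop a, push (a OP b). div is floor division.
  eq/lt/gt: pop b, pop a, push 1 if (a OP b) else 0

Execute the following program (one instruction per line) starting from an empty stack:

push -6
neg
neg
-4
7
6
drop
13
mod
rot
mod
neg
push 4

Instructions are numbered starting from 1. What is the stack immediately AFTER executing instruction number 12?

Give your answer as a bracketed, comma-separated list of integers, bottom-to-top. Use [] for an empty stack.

Step 1 ('push -6'): [-6]
Step 2 ('neg'): [6]
Step 3 ('neg'): [-6]
Step 4 ('-4'): [-6, -4]
Step 5 ('7'): [-6, -4, 7]
Step 6 ('6'): [-6, -4, 7, 6]
Step 7 ('drop'): [-6, -4, 7]
Step 8 ('13'): [-6, -4, 7, 13]
Step 9 ('mod'): [-6, -4, 7]
Step 10 ('rot'): [-4, 7, -6]
Step 11 ('mod'): [-4, -5]
Step 12 ('neg'): [-4, 5]

Answer: [-4, 5]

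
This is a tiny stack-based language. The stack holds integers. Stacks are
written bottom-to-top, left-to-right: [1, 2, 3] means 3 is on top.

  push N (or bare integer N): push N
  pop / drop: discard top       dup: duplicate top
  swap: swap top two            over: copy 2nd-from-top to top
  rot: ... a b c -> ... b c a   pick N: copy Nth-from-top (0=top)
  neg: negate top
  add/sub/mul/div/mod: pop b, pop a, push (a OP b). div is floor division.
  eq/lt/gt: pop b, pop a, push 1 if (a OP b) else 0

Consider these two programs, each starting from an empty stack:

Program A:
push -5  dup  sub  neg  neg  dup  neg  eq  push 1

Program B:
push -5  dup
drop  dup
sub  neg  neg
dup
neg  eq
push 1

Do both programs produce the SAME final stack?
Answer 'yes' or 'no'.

Program A trace:
  After 'push -5': [-5]
  After 'dup': [-5, -5]
  After 'sub': [0]
  After 'neg': [0]
  After 'neg': [0]
  After 'dup': [0, 0]
  After 'neg': [0, 0]
  After 'eq': [1]
  After 'push 1': [1, 1]
Program A final stack: [1, 1]

Program B trace:
  After 'push -5': [-5]
  After 'dup': [-5, -5]
  After 'drop': [-5]
  After 'dup': [-5, -5]
  After 'sub': [0]
  After 'neg': [0]
  After 'neg': [0]
  After 'dup': [0, 0]
  After 'neg': [0, 0]
  After 'eq': [1]
  After 'push 1': [1, 1]
Program B final stack: [1, 1]
Same: yes

Answer: yes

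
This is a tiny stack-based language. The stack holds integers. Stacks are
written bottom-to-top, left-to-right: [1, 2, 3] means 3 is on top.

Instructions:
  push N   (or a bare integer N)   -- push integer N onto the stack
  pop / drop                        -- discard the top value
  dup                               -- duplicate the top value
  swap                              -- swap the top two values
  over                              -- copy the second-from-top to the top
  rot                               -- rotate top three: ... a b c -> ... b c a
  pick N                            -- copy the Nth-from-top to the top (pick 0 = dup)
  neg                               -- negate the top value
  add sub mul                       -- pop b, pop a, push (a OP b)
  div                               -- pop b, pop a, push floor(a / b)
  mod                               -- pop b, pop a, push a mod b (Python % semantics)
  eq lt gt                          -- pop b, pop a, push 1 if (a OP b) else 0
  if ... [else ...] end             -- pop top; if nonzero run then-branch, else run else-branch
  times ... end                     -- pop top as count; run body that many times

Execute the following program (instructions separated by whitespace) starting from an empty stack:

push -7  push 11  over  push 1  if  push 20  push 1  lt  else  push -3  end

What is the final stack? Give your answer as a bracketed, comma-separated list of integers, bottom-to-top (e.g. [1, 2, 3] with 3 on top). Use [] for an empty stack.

Answer: [-7, 11, -7, 0]

Derivation:
After 'push -7': [-7]
After 'push 11': [-7, 11]
After 'over': [-7, 11, -7]
After 'push 1': [-7, 11, -7, 1]
After 'if': [-7, 11, -7]
After 'push 20': [-7, 11, -7, 20]
After 'push 1': [-7, 11, -7, 20, 1]
After 'lt': [-7, 11, -7, 0]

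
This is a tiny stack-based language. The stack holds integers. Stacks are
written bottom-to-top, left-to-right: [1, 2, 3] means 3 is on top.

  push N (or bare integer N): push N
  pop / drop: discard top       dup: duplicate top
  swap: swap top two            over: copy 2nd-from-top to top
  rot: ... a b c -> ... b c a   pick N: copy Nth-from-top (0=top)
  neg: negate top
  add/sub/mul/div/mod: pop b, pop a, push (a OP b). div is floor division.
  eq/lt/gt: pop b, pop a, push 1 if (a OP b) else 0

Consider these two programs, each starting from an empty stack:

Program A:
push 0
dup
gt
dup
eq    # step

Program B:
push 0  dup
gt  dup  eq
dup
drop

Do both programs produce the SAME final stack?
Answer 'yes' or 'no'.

Program A trace:
  After 'push 0': [0]
  After 'dup': [0, 0]
  After 'gt': [0]
  After 'dup': [0, 0]
  After 'eq': [1]
Program A final stack: [1]

Program B trace:
  After 'push 0': [0]
  After 'dup': [0, 0]
  After 'gt': [0]
  After 'dup': [0, 0]
  After 'eq': [1]
  After 'dup': [1, 1]
  After 'drop': [1]
Program B final stack: [1]
Same: yes

Answer: yes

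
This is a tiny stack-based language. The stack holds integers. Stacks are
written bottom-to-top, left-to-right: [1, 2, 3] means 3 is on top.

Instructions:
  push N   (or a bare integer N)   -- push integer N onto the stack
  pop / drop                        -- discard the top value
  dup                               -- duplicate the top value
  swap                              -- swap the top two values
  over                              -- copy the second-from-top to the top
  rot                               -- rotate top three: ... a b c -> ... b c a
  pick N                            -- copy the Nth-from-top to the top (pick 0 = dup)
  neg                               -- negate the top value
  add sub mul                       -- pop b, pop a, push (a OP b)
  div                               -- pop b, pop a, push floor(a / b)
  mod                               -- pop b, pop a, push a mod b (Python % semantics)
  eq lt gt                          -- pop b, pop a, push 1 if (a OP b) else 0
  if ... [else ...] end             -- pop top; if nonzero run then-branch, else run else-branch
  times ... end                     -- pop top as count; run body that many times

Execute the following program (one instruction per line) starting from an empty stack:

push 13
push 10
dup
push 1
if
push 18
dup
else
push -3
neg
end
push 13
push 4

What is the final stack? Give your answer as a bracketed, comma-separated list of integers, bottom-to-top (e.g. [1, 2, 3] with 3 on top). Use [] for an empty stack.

After 'push 13': [13]
After 'push 10': [13, 10]
After 'dup': [13, 10, 10]
After 'push 1': [13, 10, 10, 1]
After 'if': [13, 10, 10]
After 'push 18': [13, 10, 10, 18]
After 'dup': [13, 10, 10, 18, 18]
After 'push 13': [13, 10, 10, 18, 18, 13]
After 'push 4': [13, 10, 10, 18, 18, 13, 4]

Answer: [13, 10, 10, 18, 18, 13, 4]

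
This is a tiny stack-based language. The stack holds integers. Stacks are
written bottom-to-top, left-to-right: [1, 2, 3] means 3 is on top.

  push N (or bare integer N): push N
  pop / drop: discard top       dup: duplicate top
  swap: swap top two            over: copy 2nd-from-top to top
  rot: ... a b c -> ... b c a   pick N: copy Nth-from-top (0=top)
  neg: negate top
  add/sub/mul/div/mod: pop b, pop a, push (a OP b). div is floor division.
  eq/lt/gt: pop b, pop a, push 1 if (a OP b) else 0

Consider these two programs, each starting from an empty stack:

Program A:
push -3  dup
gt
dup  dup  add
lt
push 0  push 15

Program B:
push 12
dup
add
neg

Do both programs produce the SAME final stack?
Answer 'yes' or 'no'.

Program A trace:
  After 'push -3': [-3]
  After 'dup': [-3, -3]
  After 'gt': [0]
  After 'dup': [0, 0]
  After 'dup': [0, 0, 0]
  After 'add': [0, 0]
  After 'lt': [0]
  After 'push 0': [0, 0]
  After 'push 15': [0, 0, 15]
Program A final stack: [0, 0, 15]

Program B trace:
  After 'push 12': [12]
  After 'dup': [12, 12]
  After 'add': [24]
  After 'neg': [-24]
Program B final stack: [-24]
Same: no

Answer: no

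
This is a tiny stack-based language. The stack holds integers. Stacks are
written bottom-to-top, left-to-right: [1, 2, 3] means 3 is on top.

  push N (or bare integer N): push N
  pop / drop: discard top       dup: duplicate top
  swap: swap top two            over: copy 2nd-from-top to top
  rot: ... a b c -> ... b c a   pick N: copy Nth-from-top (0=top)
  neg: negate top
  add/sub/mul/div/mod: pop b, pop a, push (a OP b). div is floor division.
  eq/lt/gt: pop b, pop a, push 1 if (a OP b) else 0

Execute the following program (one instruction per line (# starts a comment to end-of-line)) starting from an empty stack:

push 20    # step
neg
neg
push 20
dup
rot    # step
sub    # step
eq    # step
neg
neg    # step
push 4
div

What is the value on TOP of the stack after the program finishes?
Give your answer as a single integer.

Answer: 0

Derivation:
After 'push 20': [20]
After 'neg': [-20]
After 'neg': [20]
After 'push 20': [20, 20]
After 'dup': [20, 20, 20]
After 'rot': [20, 20, 20]
After 'sub': [20, 0]
After 'eq': [0]
After 'neg': [0]
After 'neg': [0]
After 'push 4': [0, 4]
After 'div': [0]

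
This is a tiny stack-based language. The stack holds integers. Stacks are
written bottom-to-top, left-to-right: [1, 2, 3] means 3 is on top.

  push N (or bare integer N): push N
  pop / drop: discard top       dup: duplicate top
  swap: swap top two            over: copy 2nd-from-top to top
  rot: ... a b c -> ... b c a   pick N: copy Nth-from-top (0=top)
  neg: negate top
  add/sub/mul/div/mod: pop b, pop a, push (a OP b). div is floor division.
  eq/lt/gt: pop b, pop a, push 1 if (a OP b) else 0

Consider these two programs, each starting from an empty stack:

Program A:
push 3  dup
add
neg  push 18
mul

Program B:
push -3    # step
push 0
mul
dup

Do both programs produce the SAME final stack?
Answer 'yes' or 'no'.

Program A trace:
  After 'push 3': [3]
  After 'dup': [3, 3]
  After 'add': [6]
  After 'neg': [-6]
  After 'push 18': [-6, 18]
  After 'mul': [-108]
Program A final stack: [-108]

Program B trace:
  After 'push -3': [-3]
  After 'push 0': [-3, 0]
  After 'mul': [0]
  After 'dup': [0, 0]
Program B final stack: [0, 0]
Same: no

Answer: no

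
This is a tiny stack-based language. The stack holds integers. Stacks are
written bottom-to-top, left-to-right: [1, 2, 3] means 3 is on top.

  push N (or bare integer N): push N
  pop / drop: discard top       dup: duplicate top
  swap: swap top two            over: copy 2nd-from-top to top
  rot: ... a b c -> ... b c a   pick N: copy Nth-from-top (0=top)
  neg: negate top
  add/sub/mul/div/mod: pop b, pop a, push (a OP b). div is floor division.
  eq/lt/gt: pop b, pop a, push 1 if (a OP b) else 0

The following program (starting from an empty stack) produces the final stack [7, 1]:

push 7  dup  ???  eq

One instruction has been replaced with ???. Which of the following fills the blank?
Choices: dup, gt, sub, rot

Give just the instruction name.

Answer: dup

Derivation:
Stack before ???: [7, 7]
Stack after ???:  [7, 7, 7]
Checking each choice:
  dup: MATCH
  gt: stack underflow (need 2, have 1)
  sub: stack underflow (need 2, have 1)
  rot: stack underflow (need 3, have 2)


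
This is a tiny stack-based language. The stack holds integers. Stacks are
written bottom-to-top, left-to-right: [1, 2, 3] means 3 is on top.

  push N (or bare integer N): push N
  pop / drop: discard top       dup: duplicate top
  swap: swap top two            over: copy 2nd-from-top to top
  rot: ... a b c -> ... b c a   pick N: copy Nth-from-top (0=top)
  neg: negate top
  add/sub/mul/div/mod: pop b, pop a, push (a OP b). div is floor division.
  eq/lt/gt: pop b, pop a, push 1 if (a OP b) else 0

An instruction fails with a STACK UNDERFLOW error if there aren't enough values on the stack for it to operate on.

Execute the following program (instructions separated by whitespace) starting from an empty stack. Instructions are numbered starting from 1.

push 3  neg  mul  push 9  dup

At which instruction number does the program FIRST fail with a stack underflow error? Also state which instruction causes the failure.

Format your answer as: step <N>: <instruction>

Step 1 ('push 3'): stack = [3], depth = 1
Step 2 ('neg'): stack = [-3], depth = 1
Step 3 ('mul'): needs 2 value(s) but depth is 1 — STACK UNDERFLOW

Answer: step 3: mul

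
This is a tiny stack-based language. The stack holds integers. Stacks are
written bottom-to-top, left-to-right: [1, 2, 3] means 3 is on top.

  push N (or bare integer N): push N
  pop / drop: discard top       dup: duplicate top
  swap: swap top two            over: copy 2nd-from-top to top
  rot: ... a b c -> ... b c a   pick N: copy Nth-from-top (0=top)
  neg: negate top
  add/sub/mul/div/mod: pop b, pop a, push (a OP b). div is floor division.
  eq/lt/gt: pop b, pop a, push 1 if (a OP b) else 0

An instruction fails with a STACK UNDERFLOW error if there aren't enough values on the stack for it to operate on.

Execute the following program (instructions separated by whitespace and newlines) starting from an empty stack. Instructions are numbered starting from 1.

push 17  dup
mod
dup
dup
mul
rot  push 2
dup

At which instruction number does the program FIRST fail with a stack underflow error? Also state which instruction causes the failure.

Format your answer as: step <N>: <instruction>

Answer: step 7: rot

Derivation:
Step 1 ('push 17'): stack = [17], depth = 1
Step 2 ('dup'): stack = [17, 17], depth = 2
Step 3 ('mod'): stack = [0], depth = 1
Step 4 ('dup'): stack = [0, 0], depth = 2
Step 5 ('dup'): stack = [0, 0, 0], depth = 3
Step 6 ('mul'): stack = [0, 0], depth = 2
Step 7 ('rot'): needs 3 value(s) but depth is 2 — STACK UNDERFLOW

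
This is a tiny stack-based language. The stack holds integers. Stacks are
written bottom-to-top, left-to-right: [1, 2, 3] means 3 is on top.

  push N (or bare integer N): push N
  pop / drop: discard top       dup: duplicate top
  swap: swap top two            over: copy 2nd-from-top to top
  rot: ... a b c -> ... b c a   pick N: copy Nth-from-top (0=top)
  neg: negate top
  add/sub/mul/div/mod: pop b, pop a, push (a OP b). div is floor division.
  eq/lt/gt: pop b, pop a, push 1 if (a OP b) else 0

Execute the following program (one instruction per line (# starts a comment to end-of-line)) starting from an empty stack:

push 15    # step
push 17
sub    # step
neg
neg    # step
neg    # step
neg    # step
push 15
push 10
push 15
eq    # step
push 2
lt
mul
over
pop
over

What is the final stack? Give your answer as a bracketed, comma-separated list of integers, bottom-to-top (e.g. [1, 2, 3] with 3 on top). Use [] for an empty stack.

Answer: [-2, 15, -2]

Derivation:
After 'push 15': [15]
After 'push 17': [15, 17]
After 'sub': [-2]
After 'neg': [2]
After 'neg': [-2]
After 'neg': [2]
After 'neg': [-2]
After 'push 15': [-2, 15]
After 'push 10': [-2, 15, 10]
After 'push 15': [-2, 15, 10, 15]
After 'eq': [-2, 15, 0]
After 'push 2': [-2, 15, 0, 2]
After 'lt': [-2, 15, 1]
After 'mul': [-2, 15]
After 'over': [-2, 15, -2]
After 'pop': [-2, 15]
After 'over': [-2, 15, -2]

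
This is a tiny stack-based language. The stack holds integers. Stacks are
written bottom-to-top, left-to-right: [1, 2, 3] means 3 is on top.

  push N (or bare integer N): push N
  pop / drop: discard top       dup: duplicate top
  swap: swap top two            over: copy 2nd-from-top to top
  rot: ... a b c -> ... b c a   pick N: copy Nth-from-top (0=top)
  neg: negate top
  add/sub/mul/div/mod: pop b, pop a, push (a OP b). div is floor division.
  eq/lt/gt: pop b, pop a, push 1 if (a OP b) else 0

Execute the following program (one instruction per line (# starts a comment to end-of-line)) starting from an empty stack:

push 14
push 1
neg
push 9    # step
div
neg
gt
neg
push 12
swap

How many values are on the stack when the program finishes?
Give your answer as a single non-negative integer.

Answer: 2

Derivation:
After 'push 14': stack = [14] (depth 1)
After 'push 1': stack = [14, 1] (depth 2)
After 'neg': stack = [14, -1] (depth 2)
After 'push 9': stack = [14, -1, 9] (depth 3)
After 'div': stack = [14, -1] (depth 2)
After 'neg': stack = [14, 1] (depth 2)
After 'gt': stack = [1] (depth 1)
After 'neg': stack = [-1] (depth 1)
After 'push 12': stack = [-1, 12] (depth 2)
After 'swap': stack = [12, -1] (depth 2)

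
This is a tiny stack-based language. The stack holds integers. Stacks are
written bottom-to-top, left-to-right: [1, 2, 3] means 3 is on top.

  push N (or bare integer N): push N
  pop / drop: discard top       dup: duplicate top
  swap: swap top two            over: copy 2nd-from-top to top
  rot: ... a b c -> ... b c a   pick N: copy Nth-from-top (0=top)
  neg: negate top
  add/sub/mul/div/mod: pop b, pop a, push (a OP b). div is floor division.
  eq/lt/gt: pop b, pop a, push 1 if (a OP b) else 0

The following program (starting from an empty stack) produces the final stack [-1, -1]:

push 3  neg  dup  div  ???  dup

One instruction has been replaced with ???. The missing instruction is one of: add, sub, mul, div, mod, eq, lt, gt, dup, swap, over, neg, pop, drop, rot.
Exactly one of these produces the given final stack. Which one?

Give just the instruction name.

Stack before ???: [1]
Stack after ???:  [-1]
The instruction that transforms [1] -> [-1] is: neg

Answer: neg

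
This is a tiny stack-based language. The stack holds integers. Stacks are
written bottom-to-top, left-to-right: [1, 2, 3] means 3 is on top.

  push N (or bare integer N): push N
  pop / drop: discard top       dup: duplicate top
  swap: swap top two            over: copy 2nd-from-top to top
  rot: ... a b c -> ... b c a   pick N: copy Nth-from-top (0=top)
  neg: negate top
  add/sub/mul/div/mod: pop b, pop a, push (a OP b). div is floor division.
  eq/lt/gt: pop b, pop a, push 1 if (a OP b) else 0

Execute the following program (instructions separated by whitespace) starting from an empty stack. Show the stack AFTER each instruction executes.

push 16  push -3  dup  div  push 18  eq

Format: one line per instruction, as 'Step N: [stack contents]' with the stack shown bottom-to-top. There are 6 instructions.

Step 1: [16]
Step 2: [16, -3]
Step 3: [16, -3, -3]
Step 4: [16, 1]
Step 5: [16, 1, 18]
Step 6: [16, 0]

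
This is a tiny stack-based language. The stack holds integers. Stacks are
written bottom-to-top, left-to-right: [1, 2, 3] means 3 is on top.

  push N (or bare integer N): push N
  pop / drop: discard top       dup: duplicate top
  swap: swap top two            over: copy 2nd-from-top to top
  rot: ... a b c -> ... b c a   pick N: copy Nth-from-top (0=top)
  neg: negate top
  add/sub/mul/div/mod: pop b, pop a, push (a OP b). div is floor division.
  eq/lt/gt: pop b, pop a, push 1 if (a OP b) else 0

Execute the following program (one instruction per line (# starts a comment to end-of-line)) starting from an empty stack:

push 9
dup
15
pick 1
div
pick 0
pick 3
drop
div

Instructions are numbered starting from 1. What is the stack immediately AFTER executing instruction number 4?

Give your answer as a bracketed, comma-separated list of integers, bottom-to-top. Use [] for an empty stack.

Answer: [9, 9, 15, 9]

Derivation:
Step 1 ('push 9'): [9]
Step 2 ('dup'): [9, 9]
Step 3 ('15'): [9, 9, 15]
Step 4 ('pick 1'): [9, 9, 15, 9]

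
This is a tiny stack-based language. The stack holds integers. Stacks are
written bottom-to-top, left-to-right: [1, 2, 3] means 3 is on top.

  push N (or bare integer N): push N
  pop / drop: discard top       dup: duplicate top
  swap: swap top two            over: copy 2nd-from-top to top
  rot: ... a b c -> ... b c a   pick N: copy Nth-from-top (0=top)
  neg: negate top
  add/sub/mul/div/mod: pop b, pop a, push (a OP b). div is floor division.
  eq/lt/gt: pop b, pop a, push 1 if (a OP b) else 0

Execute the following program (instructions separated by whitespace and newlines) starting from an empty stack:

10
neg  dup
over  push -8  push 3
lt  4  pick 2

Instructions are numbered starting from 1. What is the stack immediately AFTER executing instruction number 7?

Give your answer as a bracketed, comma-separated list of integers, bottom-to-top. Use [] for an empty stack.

Answer: [-10, -10, -10, 1]

Derivation:
Step 1 ('10'): [10]
Step 2 ('neg'): [-10]
Step 3 ('dup'): [-10, -10]
Step 4 ('over'): [-10, -10, -10]
Step 5 ('push -8'): [-10, -10, -10, -8]
Step 6 ('push 3'): [-10, -10, -10, -8, 3]
Step 7 ('lt'): [-10, -10, -10, 1]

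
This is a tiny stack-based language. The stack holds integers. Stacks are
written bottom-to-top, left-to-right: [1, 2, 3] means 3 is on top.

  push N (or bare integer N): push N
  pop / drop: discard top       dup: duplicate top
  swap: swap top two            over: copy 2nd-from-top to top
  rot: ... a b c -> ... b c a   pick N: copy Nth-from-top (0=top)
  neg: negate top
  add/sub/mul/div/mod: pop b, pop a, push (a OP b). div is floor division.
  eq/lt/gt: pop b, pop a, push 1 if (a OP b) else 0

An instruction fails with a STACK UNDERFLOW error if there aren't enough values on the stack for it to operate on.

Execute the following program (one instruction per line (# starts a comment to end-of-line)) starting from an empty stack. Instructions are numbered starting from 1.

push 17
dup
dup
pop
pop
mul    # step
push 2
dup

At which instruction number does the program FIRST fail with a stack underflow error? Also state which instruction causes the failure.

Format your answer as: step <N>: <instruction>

Answer: step 6: mul

Derivation:
Step 1 ('push 17'): stack = [17], depth = 1
Step 2 ('dup'): stack = [17, 17], depth = 2
Step 3 ('dup'): stack = [17, 17, 17], depth = 3
Step 4 ('pop'): stack = [17, 17], depth = 2
Step 5 ('pop'): stack = [17], depth = 1
Step 6 ('mul'): needs 2 value(s) but depth is 1 — STACK UNDERFLOW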